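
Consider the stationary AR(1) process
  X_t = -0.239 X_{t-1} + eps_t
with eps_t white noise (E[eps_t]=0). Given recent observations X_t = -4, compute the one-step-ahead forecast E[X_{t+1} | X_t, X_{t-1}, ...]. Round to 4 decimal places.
E[X_{t+1} \mid \mathcal F_t] = 0.9560

For an AR(p) model X_t = c + sum_i phi_i X_{t-i} + eps_t, the
one-step-ahead conditional mean is
  E[X_{t+1} | X_t, ...] = c + sum_i phi_i X_{t+1-i}.
Substitute known values:
  E[X_{t+1} | ...] = (-0.239) * (-4)
                   = 0.9560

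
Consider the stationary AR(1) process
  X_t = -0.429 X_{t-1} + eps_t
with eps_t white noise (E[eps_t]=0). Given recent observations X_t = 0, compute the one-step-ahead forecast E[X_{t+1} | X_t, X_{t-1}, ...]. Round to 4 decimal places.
E[X_{t+1} \mid \mathcal F_t] = 0.0000

For an AR(p) model X_t = c + sum_i phi_i X_{t-i} + eps_t, the
one-step-ahead conditional mean is
  E[X_{t+1} | X_t, ...] = c + sum_i phi_i X_{t+1-i}.
Substitute known values:
  E[X_{t+1} | ...] = (-0.429) * (0)
                   = 0.0000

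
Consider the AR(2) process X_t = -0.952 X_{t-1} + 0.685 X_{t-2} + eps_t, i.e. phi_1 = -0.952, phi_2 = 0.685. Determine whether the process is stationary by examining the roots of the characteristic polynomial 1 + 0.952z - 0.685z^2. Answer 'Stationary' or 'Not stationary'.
\text{Not stationary}

The AR(p) characteristic polynomial is P(z) = 1 + 0.952z - 0.685z^2.
Stationarity requires all roots to lie outside the unit circle, i.e. |z| > 1 for every root.
Set 1 + (0.952) z + (-0.685) z^2 = 0, i.e. a z^2 + b z + c = 0 with a = -0.685, b = 0.952, c = 1.
Discriminant D = b^2 - 4ac = (0.952)^2 - 4*(-0.685)*1 = 0.906304 - (-2.74) = 3.646304.
D >= 0, so the roots are real: z = (-b +/- sqrt(D)) / (2a) = (-0.952 +/- 1.90953) / (-1.37).
  z_1 = (-0.952 + 1.90953) / (-1.37) = -0.6989,   |z_1| = 0.6989.
  z_2 = (-0.952 - 1.90953) / (-1.37) = 2.0887,   |z_2| = 2.0887.
Moduli of all roots: 0.6989, 2.0887.
All moduli strictly greater than 1? No.
Verdict: Not stationary.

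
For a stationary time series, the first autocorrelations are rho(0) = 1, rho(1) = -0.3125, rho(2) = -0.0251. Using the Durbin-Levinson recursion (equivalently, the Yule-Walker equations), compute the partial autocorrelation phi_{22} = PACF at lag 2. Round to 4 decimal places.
\phi_{22} = -0.1360

The PACF at lag k is phi_{kk}, the last component of the solution
to the Yule-Walker system G_k phi = r_k where
  (G_k)_{ij} = rho(|i - j|), (r_k)_i = rho(i), i,j = 1..k.
Equivalently, Durbin-Levinson gives phi_{kk} iteratively:
  phi_{11} = rho(1)
  phi_{kk} = [rho(k) - sum_{j=1..k-1} phi_{k-1,j} rho(k-j)]
            / [1 - sum_{j=1..k-1} phi_{k-1,j} rho(j)],
  phi_{k,j} = phi_{k-1,j} - phi_{kk} phi_{k-1,k-j},  j = 1..k-1.
Step k = 1:
  phi_11 = rho(1) = -0.3125.
Step k = 2:
  phi_22 = [rho(2) - phi_11 rho(1)] / [1 - phi_11 rho(1)] = [-0.0251 - (-0.3125)(-0.3125)] / [1 - (-0.3125)(-0.3125)]
         = -0.12275625 / 0.90234375 = -0.136.
Therefore phi_{22} = -0.1360.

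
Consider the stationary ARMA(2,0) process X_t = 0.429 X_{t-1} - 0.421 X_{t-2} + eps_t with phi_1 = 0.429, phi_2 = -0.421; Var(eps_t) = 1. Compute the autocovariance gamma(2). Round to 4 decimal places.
\gamma(2) = -0.3898

Multiply the model equation by X_{t-k} and take expectations. With theta_0 = psi_0 = 1 and psi_j the MA(infinity) weights, this gives
  gamma(k) - sum_i phi_i gamma(k-i) = c_k,
  c_k = sigma^2 * sum_{j=k..q} theta_j psi_{j-k}   (c_k = 0 for k > q),
using gamma(-m) = gamma(m).
Pure AR (q = 0): c_0 = sigma^2 = 1, c_k = 0 for k >= 1.
Equations for k = 0, 1, 2 (AR order 2, c_2 = 0):
  (E0) gamma(0) = phi_1 gamma(1) + phi_2 gamma(2) + c_0
  (E1) gamma(1) = phi_1 gamma(0) + phi_2 gamma(1) + c_1
  (E2) gamma(2) = phi_1 gamma(1) + phi_2 gamma(0)
From (E1): gamma(1) = A gamma(0) + B with
  A = phi_1 / (1 - phi_2) = 0.429 / 1.421 = 0.3019,   B = c_1 / (1 - phi_2) = 0 / 1.421 = 0.
Insert (E2) into (E0): gamma(0) (1 - phi_2^2) = phi_1 (1 + phi_2) gamma(1) + c_0.
  phi_1 (1 + phi_2) = (0.429)(0.579) = 0.248391,   1 - phi_2^2 = 0.822759.
Replace gamma(1) by A gamma(0) + B and collect gamma(0):
  gamma(0) [0.822759 - (0.248391)(0.3019)] = c_0 = 1
  gamma(0) * 0.74777 = 1
  gamma(0) = 1 / 0.74777 = 1.33731.
  gamma(1) = A gamma(0) = (0.3019)(1.33731) = 0.403734.
  gamma(2) = phi_1 gamma(1) + phi_2 gamma(0) = (0.429)(0.403734) + (-0.421)(1.33731) = -0.389806.
Therefore gamma(2) = -0.3898 (to 4 decimal places).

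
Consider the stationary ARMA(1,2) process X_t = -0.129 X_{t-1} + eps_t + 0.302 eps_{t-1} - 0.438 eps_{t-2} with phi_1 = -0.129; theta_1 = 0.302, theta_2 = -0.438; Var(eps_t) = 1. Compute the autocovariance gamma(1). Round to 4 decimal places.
\gamma(1) = 0.0656

Multiply the model equation by X_{t-k} and take expectations. With theta_0 = psi_0 = 1 and psi_j the MA(infinity) weights, this gives
  gamma(k) - sum_i phi_i gamma(k-i) = c_k,
  c_k = sigma^2 * sum_{j=k..q} theta_j psi_{j-k}   (c_k = 0 for k > q),
using gamma(-m) = gamma(m).
psi-weights needed (psi_j = theta_j + sum_i phi_i psi_{j-i}):
  psi_1 = theta_1 + phi_1 = 0.302 + (-0.129) = 0.173
  psi_2 = theta_2 + phi_1 psi_1 = -0.438 + (-0.129)(0.173) = -0.460317
Right-hand sides:
  c_0 = sigma^2 (1 + theta_1 psi_1 + theta_2 psi_2) = 1 * (1 + (0.302)(0.173) + (-0.438)(-0.460317)) = 1 * 1.253865 = 1.253865
  c_1 = sigma^2 (theta_1 + theta_2 psi_1) = 1 * (0.302 + (-0.438)(0.173)) = 0.226226
  c_2 = sigma^2 theta_2 = 1 * (-0.438) = -0.438
Equations for k = 0 and k = 1 (AR order 1):
  gamma(0) = phi_1 gamma(1) + c_0
  gamma(1) = phi_1 gamma(0) + c_1
Substituting the second into the first: gamma(0) (1 - phi_1^2) = c_0 + phi_1 c_1, so
  gamma(0) = (c_0 + phi_1 c_1) / (1 - phi_1^2) = (1.253865 + (-0.129)(0.226226)) / (1 - (-0.129)^2) = 1.224682 / 0.983359 = 1.245407.
  gamma(1) = phi_1 gamma(0) + c_1 = (-0.129)(1.245407) + (0.226226) = 0.065569.
Therefore gamma(1) = 0.0656 (to 4 decimal places).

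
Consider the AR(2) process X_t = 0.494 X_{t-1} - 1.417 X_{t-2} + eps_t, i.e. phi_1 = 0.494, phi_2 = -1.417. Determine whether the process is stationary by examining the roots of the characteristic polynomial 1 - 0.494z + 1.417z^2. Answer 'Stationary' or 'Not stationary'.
\text{Not stationary}

The AR(p) characteristic polynomial is P(z) = 1 - 0.494z + 1.417z^2.
Stationarity requires all roots to lie outside the unit circle, i.e. |z| > 1 for every root.
Set 1 + (-0.494) z + (1.417) z^2 = 0, i.e. a z^2 + b z + c = 0 with a = 1.417, b = -0.494, c = 1.
Discriminant D = b^2 - 4ac = (-0.494)^2 - 4*(1.417)*1 = 0.244036 - (5.668) = -5.423964.
D < 0, so the roots are the complex-conjugate pair z = (-b +/- i sqrt(-D)) / (2a) = 0.1743 +/- 0.8218i.
For a conjugate pair |z|^2 = z * conj(z) = (product of roots) = c/a = 1/(1.417) = 0.705716, so |z| = sqrt(0.705716) = 0.8401 for both roots.
Moduli of all roots: 0.8401, 0.8401.
All moduli strictly greater than 1? No.
Verdict: Not stationary.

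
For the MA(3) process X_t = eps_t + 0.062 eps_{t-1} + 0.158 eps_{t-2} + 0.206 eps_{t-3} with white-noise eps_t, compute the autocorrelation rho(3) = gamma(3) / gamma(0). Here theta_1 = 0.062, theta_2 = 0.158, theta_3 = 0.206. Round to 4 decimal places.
\rho(3) = 0.1923

For an MA(q) process with theta_0 = 1, the autocovariance is
  gamma(k) = sigma^2 * sum_{i=0..q-k} theta_i * theta_{i+k},
and rho(k) = gamma(k) / gamma(0). Sigma^2 cancels.
  numerator   = (1)*(0.206) = 0.206.
  denominator = (1)^2 + (0.062)^2 + (0.158)^2 + (0.206)^2 = 1.071244.
  rho(3) = 0.206 / 1.071244 = 0.1923.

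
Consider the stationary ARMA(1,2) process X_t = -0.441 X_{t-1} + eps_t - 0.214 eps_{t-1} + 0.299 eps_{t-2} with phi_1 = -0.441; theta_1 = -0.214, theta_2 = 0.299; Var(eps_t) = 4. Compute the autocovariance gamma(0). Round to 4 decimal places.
\gamma(0) = 7.4321

Multiply the model equation by X_{t-k} and take expectations. With theta_0 = psi_0 = 1 and psi_j the MA(infinity) weights, this gives
  gamma(k) - sum_i phi_i gamma(k-i) = c_k,
  c_k = sigma^2 * sum_{j=k..q} theta_j psi_{j-k}   (c_k = 0 for k > q),
using gamma(-m) = gamma(m).
psi-weights needed (psi_j = theta_j + sum_i phi_i psi_{j-i}):
  psi_1 = theta_1 + phi_1 = -0.214 + (-0.441) = -0.655
  psi_2 = theta_2 + phi_1 psi_1 = 0.299 + (-0.441)(-0.655) = 0.587855
Right-hand sides:
  c_0 = sigma^2 (1 + theta_1 psi_1 + theta_2 psi_2) = 4 * (1 + (-0.214)(-0.655) + (0.299)(0.587855)) = 4 * 1.315939 = 5.263755
  c_1 = sigma^2 (theta_1 + theta_2 psi_1) = 4 * (-0.214 + (0.299)(-0.655)) = -1.63938
  c_2 = sigma^2 theta_2 = 4 * (0.299) = 1.196
Equations for k = 0 and k = 1 (AR order 1):
  gamma(0) = phi_1 gamma(1) + c_0
  gamma(1) = phi_1 gamma(0) + c_1
Substituting the second into the first: gamma(0) (1 - phi_1^2) = c_0 + phi_1 c_1, so
  gamma(0) = (c_0 + phi_1 c_1) / (1 - phi_1^2) = (5.263755 + (-0.441)(-1.63938)) / (1 - (-0.441)^2) = 5.986721 / 0.805519 = 7.432129.
Therefore gamma(0) = 7.4321 (to 4 decimal places).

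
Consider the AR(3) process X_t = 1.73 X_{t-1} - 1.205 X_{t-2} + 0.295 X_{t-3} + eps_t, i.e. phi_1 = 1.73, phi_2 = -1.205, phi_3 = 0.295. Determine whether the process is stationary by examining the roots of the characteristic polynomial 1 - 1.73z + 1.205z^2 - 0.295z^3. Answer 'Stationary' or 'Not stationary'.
\text{Stationary}

The AR(p) characteristic polynomial is P(z) = 1 - 1.73z + 1.205z^2 - 0.295z^3.
Stationarity requires all roots to lie outside the unit circle, i.e. |z| > 1 for every root.
Degree 3: look for a simple real root z0 first, then factor out (1 - z/z0) and solve the remaining quadratic.
Testing z0 = 2: P(2) = 1 + (-1.73)(2) + (1.205)(2)^2 + (-0.295)(2)^3
  = 1 + (-3.46) + (4.82) + (-2.36) = 0.  So z_0 = 2 is a root, |z_0| = 2.
Divide out the factor (1 - 0.5 z) = (1 - z/z0) (since 1/z0 = 0.5):
  P(z) = (1 - 0.5 z)(1 + (-1.23) z + (0.59) z^2)
  [check: z-coef -1.23 - (0.5) = -1.73; z^2-coef 0.59 - (0.5)(-1.23) = 1.205; z^3-coef -(0.5)(0.59) = -0.295.]
Remaining roots from the quadratic factor 1 + (-1.23) z + (0.59) z^2:
  Set 1 + (-1.23) z + (0.59) z^2 = 0, i.e. a z^2 + b z + c = 0 with a = 0.59, b = -1.23, c = 1.
  Discriminant D = b^2 - 4ac = (-1.23)^2 - 4*(0.59)*1 = 1.5129 - (2.36) = -0.8471.
  D < 0, so the roots are the complex-conjugate pair z = (-b +/- i sqrt(-D)) / (2a) = 1.0424 +/- 0.78i.
  For a conjugate pair |z|^2 = z * conj(z) = (product of roots) = c/a = 1/(0.59) = 1.694915, so |z| = sqrt(1.694915) = 1.3019 for both roots.
Moduli of all roots: 2.0000, 1.3019, 1.3019.
All moduli strictly greater than 1? Yes.
Verdict: Stationary.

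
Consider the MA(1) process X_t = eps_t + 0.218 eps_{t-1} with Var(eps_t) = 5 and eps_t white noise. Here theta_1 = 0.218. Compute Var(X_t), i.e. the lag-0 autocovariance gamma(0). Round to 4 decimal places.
\gamma(0) = 5.2376

For an MA(q) process X_t = eps_t + sum_i theta_i eps_{t-i} with
Var(eps_t) = sigma^2, the variance is
  gamma(0) = sigma^2 * (1 + sum_i theta_i^2).
  sum_i theta_i^2 = (0.218)^2 = 0.047524.
  gamma(0) = 5 * (1 + 0.047524) = 5 * 1.047524 = 5.23762, which rounds to 5.2376.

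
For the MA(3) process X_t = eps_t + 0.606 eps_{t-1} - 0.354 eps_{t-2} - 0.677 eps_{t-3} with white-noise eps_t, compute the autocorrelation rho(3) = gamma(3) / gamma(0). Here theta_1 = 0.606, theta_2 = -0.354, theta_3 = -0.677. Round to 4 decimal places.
\rho(3) = -0.3470

For an MA(q) process with theta_0 = 1, the autocovariance is
  gamma(k) = sigma^2 * sum_{i=0..q-k} theta_i * theta_{i+k},
and rho(k) = gamma(k) / gamma(0). Sigma^2 cancels.
  numerator   = (1)*(-0.677) = -0.677.
  denominator = (1)^2 + (0.606)^2 + (-0.354)^2 + (-0.677)^2 = 1.950881.
  rho(3) = -0.677 / 1.950881 = -0.3470.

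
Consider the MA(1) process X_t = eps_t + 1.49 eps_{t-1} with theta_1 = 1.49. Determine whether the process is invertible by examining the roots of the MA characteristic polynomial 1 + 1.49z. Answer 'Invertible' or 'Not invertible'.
\text{Not invertible}

The MA(q) characteristic polynomial is P(z) = 1 + 1.49z.
Invertibility requires all roots to lie outside the unit circle, i.e. |z| > 1 for every root.
This is linear in z: 1 + (1.49) z = 0  =>  z = -1/(1.49) = -0.671141,  |z| = 0.671141.
Moduli of all roots: 0.6711.
All moduli strictly greater than 1? No.
Verdict: Not invertible.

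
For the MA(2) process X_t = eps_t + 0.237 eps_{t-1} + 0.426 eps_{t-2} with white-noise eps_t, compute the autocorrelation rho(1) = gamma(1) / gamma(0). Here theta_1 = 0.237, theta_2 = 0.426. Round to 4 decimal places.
\rho(1) = 0.2731

For an MA(q) process with theta_0 = 1, the autocovariance is
  gamma(k) = sigma^2 * sum_{i=0..q-k} theta_i * theta_{i+k},
and rho(k) = gamma(k) / gamma(0). Sigma^2 cancels.
  numerator   = (1)*(0.237) + (0.237)*(0.426) = 0.337962.
  denominator = (1)^2 + (0.237)^2 + (0.426)^2 = 1.237645.
  rho(1) = 0.337962 / 1.237645 = 0.2731.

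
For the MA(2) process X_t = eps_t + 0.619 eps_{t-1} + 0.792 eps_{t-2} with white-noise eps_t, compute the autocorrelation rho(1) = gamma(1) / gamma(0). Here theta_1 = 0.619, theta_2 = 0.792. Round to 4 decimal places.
\rho(1) = 0.5517

For an MA(q) process with theta_0 = 1, the autocovariance is
  gamma(k) = sigma^2 * sum_{i=0..q-k} theta_i * theta_{i+k},
and rho(k) = gamma(k) / gamma(0). Sigma^2 cancels.
  numerator   = (1)*(0.619) + (0.619)*(0.792) = 1.109248.
  denominator = (1)^2 + (0.619)^2 + (0.792)^2 = 2.010425.
  rho(1) = 1.109248 / 2.010425 = 0.5517.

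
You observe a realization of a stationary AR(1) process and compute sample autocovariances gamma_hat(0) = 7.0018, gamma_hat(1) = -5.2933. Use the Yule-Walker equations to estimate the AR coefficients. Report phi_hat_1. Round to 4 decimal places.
\hat\phi_{1} = -0.7560

The Yule-Walker equations for an AR(p) process read, in matrix form,
  Gamma_p phi = r_p,   with   (Gamma_p)_{ij} = gamma(|i - j|),
                       (r_p)_i = gamma(i),   i,j = 1..p.
Substitute the sample gammas (Toeplitz matrix and right-hand side of size 1):
  Gamma_p = [[7.0018]]
  r_p     = [-5.2933]
With p = 1 this is the single equation gamma(0) phi_1 = gamma(1):
  phi_hat_1 = gamma(1) / gamma(0) = -5.2933 / 7.0018 = -0.7560.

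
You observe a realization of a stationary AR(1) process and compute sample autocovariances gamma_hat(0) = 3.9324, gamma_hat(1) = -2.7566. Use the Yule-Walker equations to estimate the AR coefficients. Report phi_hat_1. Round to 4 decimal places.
\hat\phi_{1} = -0.7010

The Yule-Walker equations for an AR(p) process read, in matrix form,
  Gamma_p phi = r_p,   with   (Gamma_p)_{ij} = gamma(|i - j|),
                       (r_p)_i = gamma(i),   i,j = 1..p.
Substitute the sample gammas (Toeplitz matrix and right-hand side of size 1):
  Gamma_p = [[3.9324]]
  r_p     = [-2.7566]
With p = 1 this is the single equation gamma(0) phi_1 = gamma(1):
  phi_hat_1 = gamma(1) / gamma(0) = -2.7566 / 3.9324 = -0.7010.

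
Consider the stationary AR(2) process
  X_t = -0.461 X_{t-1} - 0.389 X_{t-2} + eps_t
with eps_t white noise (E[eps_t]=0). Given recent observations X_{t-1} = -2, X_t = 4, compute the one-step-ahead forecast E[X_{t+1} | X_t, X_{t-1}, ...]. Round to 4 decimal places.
E[X_{t+1} \mid \mathcal F_t] = -1.0660

For an AR(p) model X_t = c + sum_i phi_i X_{t-i} + eps_t, the
one-step-ahead conditional mean is
  E[X_{t+1} | X_t, ...] = c + sum_i phi_i X_{t+1-i}.
Substitute known values:
  E[X_{t+1} | ...] = (-0.461) * (4) + (-0.389) * (-2)
                   = -1.0660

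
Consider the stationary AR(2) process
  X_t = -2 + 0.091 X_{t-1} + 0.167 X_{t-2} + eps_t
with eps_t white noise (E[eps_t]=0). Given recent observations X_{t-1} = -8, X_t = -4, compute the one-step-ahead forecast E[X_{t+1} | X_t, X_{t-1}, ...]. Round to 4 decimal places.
E[X_{t+1} \mid \mathcal F_t] = -3.7000

For an AR(p) model X_t = c + sum_i phi_i X_{t-i} + eps_t, the
one-step-ahead conditional mean is
  E[X_{t+1} | X_t, ...] = c + sum_i phi_i X_{t+1-i}.
Substitute known values:
  E[X_{t+1} | ...] = -2 + (0.091) * (-4) + (0.167) * (-8)
                   = -3.7000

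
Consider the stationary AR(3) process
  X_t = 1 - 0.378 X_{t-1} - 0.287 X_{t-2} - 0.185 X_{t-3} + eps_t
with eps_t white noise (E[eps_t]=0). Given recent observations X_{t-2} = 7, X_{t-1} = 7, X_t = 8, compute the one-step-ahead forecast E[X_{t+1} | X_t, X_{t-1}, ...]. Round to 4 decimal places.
E[X_{t+1} \mid \mathcal F_t] = -5.3280

For an AR(p) model X_t = c + sum_i phi_i X_{t-i} + eps_t, the
one-step-ahead conditional mean is
  E[X_{t+1} | X_t, ...] = c + sum_i phi_i X_{t+1-i}.
Substitute known values:
  E[X_{t+1} | ...] = 1 + (-0.378) * (8) + (-0.287) * (7) + (-0.185) * (7)
                   = -5.3280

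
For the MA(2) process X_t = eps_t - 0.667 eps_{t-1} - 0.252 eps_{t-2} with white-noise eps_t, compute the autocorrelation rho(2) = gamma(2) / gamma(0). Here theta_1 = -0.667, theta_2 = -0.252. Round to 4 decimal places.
\rho(2) = -0.1671

For an MA(q) process with theta_0 = 1, the autocovariance is
  gamma(k) = sigma^2 * sum_{i=0..q-k} theta_i * theta_{i+k},
and rho(k) = gamma(k) / gamma(0). Sigma^2 cancels.
  numerator   = (1)*(-0.252) = -0.252.
  denominator = (1)^2 + (-0.667)^2 + (-0.252)^2 = 1.508393.
  rho(2) = -0.252 / 1.508393 = -0.1671.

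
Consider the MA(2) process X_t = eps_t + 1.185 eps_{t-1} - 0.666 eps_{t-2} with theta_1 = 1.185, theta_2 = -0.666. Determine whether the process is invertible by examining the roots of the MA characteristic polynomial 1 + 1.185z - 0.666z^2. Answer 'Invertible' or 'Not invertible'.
\text{Not invertible}

The MA(q) characteristic polynomial is P(z) = 1 + 1.185z - 0.666z^2.
Invertibility requires all roots to lie outside the unit circle, i.e. |z| > 1 for every root.
Set 1 + (1.185) z + (-0.666) z^2 = 0, i.e. a z^2 + b z + c = 0 with a = -0.666, b = 1.185, c = 1.
Discriminant D = b^2 - 4ac = (1.185)^2 - 4*(-0.666)*1 = 1.404225 - (-2.664) = 4.068225.
D >= 0, so the roots are real: z = (-b +/- sqrt(D)) / (2a) = (-1.185 +/- 2.016984) / (-1.332).
  z_1 = (-1.185 + 2.016984) / (-1.332) = -0.6246,   |z_1| = 0.6246.
  z_2 = (-1.185 - 2.016984) / (-1.332) = 2.4039,   |z_2| = 2.4039.
Moduli of all roots: 0.6246, 2.4039.
All moduli strictly greater than 1? No.
Verdict: Not invertible.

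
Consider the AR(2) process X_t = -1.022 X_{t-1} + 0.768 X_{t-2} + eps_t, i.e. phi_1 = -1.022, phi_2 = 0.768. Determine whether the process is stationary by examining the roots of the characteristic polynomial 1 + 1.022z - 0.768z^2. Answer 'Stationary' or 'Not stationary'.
\text{Not stationary}

The AR(p) characteristic polynomial is P(z) = 1 + 1.022z - 0.768z^2.
Stationarity requires all roots to lie outside the unit circle, i.e. |z| > 1 for every root.
Set 1 + (1.022) z + (-0.768) z^2 = 0, i.e. a z^2 + b z + c = 0 with a = -0.768, b = 1.022, c = 1.
Discriminant D = b^2 - 4ac = (1.022)^2 - 4*(-0.768)*1 = 1.044484 - (-3.072) = 4.116484.
D >= 0, so the roots are real: z = (-b +/- sqrt(D)) / (2a) = (-1.022 +/- 2.028912) / (-1.536).
  z_1 = (-1.022 + 2.028912) / (-1.536) = -0.6555,   |z_1| = 0.6555.
  z_2 = (-1.022 - 2.028912) / (-1.536) = 1.9863,   |z_2| = 1.9863.
Moduli of all roots: 0.6555, 1.9863.
All moduli strictly greater than 1? No.
Verdict: Not stationary.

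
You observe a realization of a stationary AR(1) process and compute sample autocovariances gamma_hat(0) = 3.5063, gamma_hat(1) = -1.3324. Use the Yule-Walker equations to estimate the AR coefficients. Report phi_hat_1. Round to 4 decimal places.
\hat\phi_{1} = -0.3800

The Yule-Walker equations for an AR(p) process read, in matrix form,
  Gamma_p phi = r_p,   with   (Gamma_p)_{ij} = gamma(|i - j|),
                       (r_p)_i = gamma(i),   i,j = 1..p.
Substitute the sample gammas (Toeplitz matrix and right-hand side of size 1):
  Gamma_p = [[3.5063]]
  r_p     = [-1.3324]
With p = 1 this is the single equation gamma(0) phi_1 = gamma(1):
  phi_hat_1 = gamma(1) / gamma(0) = -1.3324 / 3.5063 = -0.3800.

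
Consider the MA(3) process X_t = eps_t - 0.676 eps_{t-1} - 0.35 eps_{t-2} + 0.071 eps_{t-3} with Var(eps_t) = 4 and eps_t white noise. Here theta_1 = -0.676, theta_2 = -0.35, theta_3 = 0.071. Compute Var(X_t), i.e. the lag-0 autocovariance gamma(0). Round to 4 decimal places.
\gamma(0) = 6.3381

For an MA(q) process X_t = eps_t + sum_i theta_i eps_{t-i} with
Var(eps_t) = sigma^2, the variance is
  gamma(0) = sigma^2 * (1 + sum_i theta_i^2).
  sum_i theta_i^2 = (-0.676)^2 + (-0.35)^2 + (0.071)^2 = 0.456976 + 0.1225 + 0.005041 = 0.584517.
  gamma(0) = 4 * (1 + 0.584517) = 4 * 1.584517 = 6.338068, which rounds to 6.3381.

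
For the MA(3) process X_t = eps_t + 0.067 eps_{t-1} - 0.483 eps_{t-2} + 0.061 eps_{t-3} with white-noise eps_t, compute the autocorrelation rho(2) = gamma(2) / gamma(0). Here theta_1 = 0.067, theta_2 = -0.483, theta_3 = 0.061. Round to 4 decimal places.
\rho(2) = -0.3858

For an MA(q) process with theta_0 = 1, the autocovariance is
  gamma(k) = sigma^2 * sum_{i=0..q-k} theta_i * theta_{i+k},
and rho(k) = gamma(k) / gamma(0). Sigma^2 cancels.
  numerator   = (1)*(-0.483) + (0.067)*(0.061) = -0.478913.
  denominator = (1)^2 + (0.067)^2 + (-0.483)^2 + (0.061)^2 = 1.241499.
  rho(2) = -0.478913 / 1.241499 = -0.3858.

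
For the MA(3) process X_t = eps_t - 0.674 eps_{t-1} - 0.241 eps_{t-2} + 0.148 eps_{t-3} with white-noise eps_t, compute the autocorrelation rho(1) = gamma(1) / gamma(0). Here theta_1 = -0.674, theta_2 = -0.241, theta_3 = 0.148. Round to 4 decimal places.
\rho(1) = -0.3567

For an MA(q) process with theta_0 = 1, the autocovariance is
  gamma(k) = sigma^2 * sum_{i=0..q-k} theta_i * theta_{i+k},
and rho(k) = gamma(k) / gamma(0). Sigma^2 cancels.
  numerator   = (1)*(-0.674) + (-0.674)*(-0.241) + (-0.241)*(0.148) = -0.547234.
  denominator = (1)^2 + (-0.674)^2 + (-0.241)^2 + (0.148)^2 = 1.534261.
  rho(1) = -0.547234 / 1.534261 = -0.3567.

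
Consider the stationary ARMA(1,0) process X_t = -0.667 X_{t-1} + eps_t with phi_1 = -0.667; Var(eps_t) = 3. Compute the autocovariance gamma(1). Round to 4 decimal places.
\gamma(1) = -3.6047

Multiply the model equation by X_{t-k} and take expectations. With theta_0 = psi_0 = 1 and psi_j the MA(infinity) weights, this gives
  gamma(k) - sum_i phi_i gamma(k-i) = c_k,
  c_k = sigma^2 * sum_{j=k..q} theta_j psi_{j-k}   (c_k = 0 for k > q),
using gamma(-m) = gamma(m).
Pure AR (q = 0): c_0 = sigma^2 = 3, c_k = 0 for k >= 1.
Equations for k = 0 and k = 1 (AR order 1):
  gamma(0) = phi_1 gamma(1) + c_0
  gamma(1) = phi_1 gamma(0) + c_1
Substituting the second into the first: gamma(0) (1 - phi_1^2) = c_0 + phi_1 c_1, so
  gamma(0) = c_0 / (1 - phi_1^2) = 3 / (1 - (-0.667)^2) = 3 / 0.555111 = 5.404325.
  gamma(1) = phi_1 gamma(0) = (-0.667)(5.404325) = -3.604684.
Therefore gamma(1) = -3.6047 (to 4 decimal places).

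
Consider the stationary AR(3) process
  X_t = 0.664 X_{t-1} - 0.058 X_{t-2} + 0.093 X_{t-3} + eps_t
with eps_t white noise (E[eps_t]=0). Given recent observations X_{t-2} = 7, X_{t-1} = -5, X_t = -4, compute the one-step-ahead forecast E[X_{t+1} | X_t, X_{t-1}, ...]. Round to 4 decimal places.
E[X_{t+1} \mid \mathcal F_t] = -1.7150

For an AR(p) model X_t = c + sum_i phi_i X_{t-i} + eps_t, the
one-step-ahead conditional mean is
  E[X_{t+1} | X_t, ...] = c + sum_i phi_i X_{t+1-i}.
Substitute known values:
  E[X_{t+1} | ...] = (0.664) * (-4) + (-0.058) * (-5) + (0.093) * (7)
                   = -1.7150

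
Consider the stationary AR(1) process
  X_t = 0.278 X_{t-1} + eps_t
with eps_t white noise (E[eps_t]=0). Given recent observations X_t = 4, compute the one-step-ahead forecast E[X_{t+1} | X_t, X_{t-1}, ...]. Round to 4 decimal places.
E[X_{t+1} \mid \mathcal F_t] = 1.1120

For an AR(p) model X_t = c + sum_i phi_i X_{t-i} + eps_t, the
one-step-ahead conditional mean is
  E[X_{t+1} | X_t, ...] = c + sum_i phi_i X_{t+1-i}.
Substitute known values:
  E[X_{t+1} | ...] = (0.278) * (4)
                   = 1.1120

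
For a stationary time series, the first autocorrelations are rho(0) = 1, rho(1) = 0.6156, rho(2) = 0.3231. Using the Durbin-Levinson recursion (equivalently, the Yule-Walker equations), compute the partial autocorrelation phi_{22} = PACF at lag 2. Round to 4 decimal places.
\phi_{22} = -0.0900

The PACF at lag k is phi_{kk}, the last component of the solution
to the Yule-Walker system G_k phi = r_k where
  (G_k)_{ij} = rho(|i - j|), (r_k)_i = rho(i), i,j = 1..k.
Equivalently, Durbin-Levinson gives phi_{kk} iteratively:
  phi_{11} = rho(1)
  phi_{kk} = [rho(k) - sum_{j=1..k-1} phi_{k-1,j} rho(k-j)]
            / [1 - sum_{j=1..k-1} phi_{k-1,j} rho(j)],
  phi_{k,j} = phi_{k-1,j} - phi_{kk} phi_{k-1,k-j},  j = 1..k-1.
Step k = 1:
  phi_11 = rho(1) = 0.6156.
Step k = 2:
  phi_22 = [rho(2) - phi_11 rho(1)] / [1 - phi_11 rho(1)] = [0.3231 - (0.6156)(0.6156)] / [1 - (0.6156)(0.6156)]
         = -0.05586336 / 0.62103664 = -0.09.
Therefore phi_{22} = -0.0900.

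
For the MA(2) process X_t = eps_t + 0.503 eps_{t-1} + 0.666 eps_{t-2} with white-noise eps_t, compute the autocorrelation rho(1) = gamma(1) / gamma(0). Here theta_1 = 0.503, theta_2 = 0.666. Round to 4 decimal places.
\rho(1) = 0.4939

For an MA(q) process with theta_0 = 1, the autocovariance is
  gamma(k) = sigma^2 * sum_{i=0..q-k} theta_i * theta_{i+k},
and rho(k) = gamma(k) / gamma(0). Sigma^2 cancels.
  numerator   = (1)*(0.503) + (0.503)*(0.666) = 0.837998.
  denominator = (1)^2 + (0.503)^2 + (0.666)^2 = 1.696565.
  rho(1) = 0.837998 / 1.696565 = 0.4939.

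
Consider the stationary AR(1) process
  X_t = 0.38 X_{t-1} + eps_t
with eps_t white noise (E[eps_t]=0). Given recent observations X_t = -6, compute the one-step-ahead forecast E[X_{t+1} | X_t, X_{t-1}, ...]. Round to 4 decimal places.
E[X_{t+1} \mid \mathcal F_t] = -2.2800

For an AR(p) model X_t = c + sum_i phi_i X_{t-i} + eps_t, the
one-step-ahead conditional mean is
  E[X_{t+1} | X_t, ...] = c + sum_i phi_i X_{t+1-i}.
Substitute known values:
  E[X_{t+1} | ...] = (0.38) * (-6)
                   = -2.2800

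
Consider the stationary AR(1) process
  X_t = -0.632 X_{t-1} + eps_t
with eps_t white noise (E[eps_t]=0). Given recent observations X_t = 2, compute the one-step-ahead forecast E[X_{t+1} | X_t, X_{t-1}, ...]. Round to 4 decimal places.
E[X_{t+1} \mid \mathcal F_t] = -1.2640

For an AR(p) model X_t = c + sum_i phi_i X_{t-i} + eps_t, the
one-step-ahead conditional mean is
  E[X_{t+1} | X_t, ...] = c + sum_i phi_i X_{t+1-i}.
Substitute known values:
  E[X_{t+1} | ...] = (-0.632) * (2)
                   = -1.2640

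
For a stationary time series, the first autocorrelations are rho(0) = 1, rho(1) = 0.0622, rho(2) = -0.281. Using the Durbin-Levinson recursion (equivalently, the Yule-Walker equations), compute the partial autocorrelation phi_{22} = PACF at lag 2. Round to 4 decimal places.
\phi_{22} = -0.2860

The PACF at lag k is phi_{kk}, the last component of the solution
to the Yule-Walker system G_k phi = r_k where
  (G_k)_{ij} = rho(|i - j|), (r_k)_i = rho(i), i,j = 1..k.
Equivalently, Durbin-Levinson gives phi_{kk} iteratively:
  phi_{11} = rho(1)
  phi_{kk} = [rho(k) - sum_{j=1..k-1} phi_{k-1,j} rho(k-j)]
            / [1 - sum_{j=1..k-1} phi_{k-1,j} rho(j)],
  phi_{k,j} = phi_{k-1,j} - phi_{kk} phi_{k-1,k-j},  j = 1..k-1.
Step k = 1:
  phi_11 = rho(1) = 0.0622.
Step k = 2:
  phi_22 = [rho(2) - phi_11 rho(1)] / [1 - phi_11 rho(1)] = [-0.281 - (0.0622)(0.0622)] / [1 - (0.0622)(0.0622)]
         = -0.28486884 / 0.99613116 = -0.286.
Therefore phi_{22} = -0.2860.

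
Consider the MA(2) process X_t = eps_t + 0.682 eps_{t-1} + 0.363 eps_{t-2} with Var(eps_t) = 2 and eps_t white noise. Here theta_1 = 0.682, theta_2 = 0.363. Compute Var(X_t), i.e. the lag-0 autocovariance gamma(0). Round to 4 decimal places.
\gamma(0) = 3.1938

For an MA(q) process X_t = eps_t + sum_i theta_i eps_{t-i} with
Var(eps_t) = sigma^2, the variance is
  gamma(0) = sigma^2 * (1 + sum_i theta_i^2).
  sum_i theta_i^2 = (0.682)^2 + (0.363)^2 = 0.465124 + 0.131769 = 0.596893.
  gamma(0) = 2 * (1 + 0.596893) = 2 * 1.596893 = 3.193786, which rounds to 3.1938.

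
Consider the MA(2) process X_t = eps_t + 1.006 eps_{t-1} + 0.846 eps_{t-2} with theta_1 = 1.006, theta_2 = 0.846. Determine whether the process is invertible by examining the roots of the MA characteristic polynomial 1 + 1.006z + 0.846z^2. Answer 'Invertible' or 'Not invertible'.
\text{Invertible}

The MA(q) characteristic polynomial is P(z) = 1 + 1.006z + 0.846z^2.
Invertibility requires all roots to lie outside the unit circle, i.e. |z| > 1 for every root.
Set 1 + (1.006) z + (0.846) z^2 = 0, i.e. a z^2 + b z + c = 0 with a = 0.846, b = 1.006, c = 1.
Discriminant D = b^2 - 4ac = (1.006)^2 - 4*(0.846)*1 = 1.012036 - (3.384) = -2.371964.
D < 0, so the roots are the complex-conjugate pair z = (-b +/- i sqrt(-D)) / (2a) = -0.5946 +/- 0.9102i.
For a conjugate pair |z|^2 = z * conj(z) = (product of roots) = c/a = 1/(0.846) = 1.182033, so |z| = sqrt(1.182033) = 1.0872 for both roots.
Moduli of all roots: 1.0872, 1.0872.
All moduli strictly greater than 1? Yes.
Verdict: Invertible.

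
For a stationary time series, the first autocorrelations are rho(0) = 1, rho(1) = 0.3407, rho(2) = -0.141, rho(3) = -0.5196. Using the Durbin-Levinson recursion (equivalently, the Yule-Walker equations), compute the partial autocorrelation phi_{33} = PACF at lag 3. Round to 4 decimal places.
\phi_{33} = -0.4431

The PACF at lag k is phi_{kk}, the last component of the solution
to the Yule-Walker system G_k phi = r_k where
  (G_k)_{ij} = rho(|i - j|), (r_k)_i = rho(i), i,j = 1..k.
Equivalently, Durbin-Levinson gives phi_{kk} iteratively:
  phi_{11} = rho(1)
  phi_{kk} = [rho(k) - sum_{j=1..k-1} phi_{k-1,j} rho(k-j)]
            / [1 - sum_{j=1..k-1} phi_{k-1,j} rho(j)],
  phi_{k,j} = phi_{k-1,j} - phi_{kk} phi_{k-1,k-j},  j = 1..k-1.
Step k = 1:
  phi_11 = rho(1) = 0.3407.
Step k = 2:
  phi_22 = [rho(2) - phi_11 rho(1)] / [1 - phi_11 rho(1)] = [-0.141 - (0.3407)(0.3407)] / [1 - (0.3407)(0.3407)]
         = -0.25707649 / 0.88392351 = -0.290836.
  Update: phi_21 = phi_11 - phi_22 phi_11 = 0.3407 - (-0.290836)(0.3407) = 0.439788.
Step k = 3:
  phi_33 = [rho(3) - phi_21 rho(2) - phi_22 rho(1)] / [1 - phi_21 rho(1) - phi_22 rho(2)]
    numerator   = -0.5196 - (0.439788)(-0.141) - (-0.290836)(0.3407) = -0.35850222
    denominator = 1 - (0.439788)(0.3407) - (-0.290836)(-0.141) = 0.8091565
  phi_33 = -0.35850222 / 0.8091565 = -0.4431.
Therefore phi_{33} = -0.4431.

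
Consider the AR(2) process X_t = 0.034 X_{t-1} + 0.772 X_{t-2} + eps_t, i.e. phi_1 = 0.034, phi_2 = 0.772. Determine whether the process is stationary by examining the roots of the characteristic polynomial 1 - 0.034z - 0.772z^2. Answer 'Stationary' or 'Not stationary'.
\text{Stationary}

The AR(p) characteristic polynomial is P(z) = 1 - 0.034z - 0.772z^2.
Stationarity requires all roots to lie outside the unit circle, i.e. |z| > 1 for every root.
Set 1 + (-0.034) z + (-0.772) z^2 = 0, i.e. a z^2 + b z + c = 0 with a = -0.772, b = -0.034, c = 1.
Discriminant D = b^2 - 4ac = (-0.034)^2 - 4*(-0.772)*1 = 0.001156 - (-3.088) = 3.089156.
D >= 0, so the roots are real: z = (-b +/- sqrt(D)) / (2a) = (0.034 +/- 1.757599) / (-1.544).
  z_1 = (0.034 + 1.757599) / (-1.544) = -1.1604,   |z_1| = 1.1604.
  z_2 = (0.034 - 1.757599) / (-1.544) = 1.1163,   |z_2| = 1.1163.
Moduli of all roots: 1.1604, 1.1163.
All moduli strictly greater than 1? Yes.
Verdict: Stationary.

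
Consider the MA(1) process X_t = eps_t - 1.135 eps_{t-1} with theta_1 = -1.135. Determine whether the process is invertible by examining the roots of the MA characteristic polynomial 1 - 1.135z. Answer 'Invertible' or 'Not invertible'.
\text{Not invertible}

The MA(q) characteristic polynomial is P(z) = 1 - 1.135z.
Invertibility requires all roots to lie outside the unit circle, i.e. |z| > 1 for every root.
This is linear in z: 1 + (-1.135) z = 0  =>  z = -1/(-1.135) = 0.881057,  |z| = 0.881057.
Moduli of all roots: 0.8811.
All moduli strictly greater than 1? No.
Verdict: Not invertible.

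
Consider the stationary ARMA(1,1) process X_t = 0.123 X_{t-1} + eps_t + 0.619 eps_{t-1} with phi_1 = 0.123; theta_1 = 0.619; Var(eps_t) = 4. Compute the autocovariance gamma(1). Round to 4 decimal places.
\gamma(1) = 3.2430

Multiply the model equation by X_{t-k} and take expectations. With theta_0 = psi_0 = 1 and psi_j the MA(infinity) weights, this gives
  gamma(k) - sum_i phi_i gamma(k-i) = c_k,
  c_k = sigma^2 * sum_{j=k..q} theta_j psi_{j-k}   (c_k = 0 for k > q),
using gamma(-m) = gamma(m).
psi-weights needed (psi_j = theta_j + sum_i phi_i psi_{j-i}):
  psi_1 = theta_1 + phi_1 = 0.619 + (0.123) = 0.742
Right-hand sides:
  c_0 = sigma^2 (1 + theta_1 psi_1) = 4 * (1 + (0.619)(0.742)) = 4 * 1.459298 = 5.837192
  c_1 = sigma^2 theta_1 = 4 * (0.619) = 2.476
  c_2 = 0
Equations for k = 0 and k = 1 (AR order 1):
  gamma(0) = phi_1 gamma(1) + c_0
  gamma(1) = phi_1 gamma(0) + c_1
Substituting the second into the first: gamma(0) (1 - phi_1^2) = c_0 + phi_1 c_1, so
  gamma(0) = (c_0 + phi_1 c_1) / (1 - phi_1^2) = (5.837192 + (0.123)(2.476)) / (1 - (0.123)^2) = 6.14174 / 0.984871 = 6.236086.
  gamma(1) = phi_1 gamma(0) + c_1 = (0.123)(6.236086) + (2.476) = 3.243039.
Therefore gamma(1) = 3.2430 (to 4 decimal places).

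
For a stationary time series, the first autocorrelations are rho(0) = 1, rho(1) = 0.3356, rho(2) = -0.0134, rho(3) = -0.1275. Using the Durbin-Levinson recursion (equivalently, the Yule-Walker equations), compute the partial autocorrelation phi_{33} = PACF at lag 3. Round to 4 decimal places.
\phi_{33} = -0.0859

The PACF at lag k is phi_{kk}, the last component of the solution
to the Yule-Walker system G_k phi = r_k where
  (G_k)_{ij} = rho(|i - j|), (r_k)_i = rho(i), i,j = 1..k.
Equivalently, Durbin-Levinson gives phi_{kk} iteratively:
  phi_{11} = rho(1)
  phi_{kk} = [rho(k) - sum_{j=1..k-1} phi_{k-1,j} rho(k-j)]
            / [1 - sum_{j=1..k-1} phi_{k-1,j} rho(j)],
  phi_{k,j} = phi_{k-1,j} - phi_{kk} phi_{k-1,k-j},  j = 1..k-1.
Step k = 1:
  phi_11 = rho(1) = 0.3356.
Step k = 2:
  phi_22 = [rho(2) - phi_11 rho(1)] / [1 - phi_11 rho(1)] = [-0.0134 - (0.3356)(0.3356)] / [1 - (0.3356)(0.3356)]
         = -0.12602736 / 0.88737264 = -0.142023.
  Update: phi_21 = phi_11 - phi_22 phi_11 = 0.3356 - (-0.142023)(0.3356) = 0.383263.
Step k = 3:
  phi_33 = [rho(3) - phi_21 rho(2) - phi_22 rho(1)] / [1 - phi_21 rho(1) - phi_22 rho(2)]
    numerator   = -0.1275 - (0.383263)(-0.0134) - (-0.142023)(0.3356) = -0.07470134
    denominator = 1 - (0.383263)(0.3356) - (-0.142023)(-0.0134) = 0.86947385
  phi_33 = -0.07470134 / 0.86947385 = -0.0859.
Therefore phi_{33} = -0.0859.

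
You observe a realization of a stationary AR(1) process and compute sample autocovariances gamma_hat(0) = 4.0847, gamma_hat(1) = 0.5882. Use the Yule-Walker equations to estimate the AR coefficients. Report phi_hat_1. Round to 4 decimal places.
\hat\phi_{1} = 0.1440

The Yule-Walker equations for an AR(p) process read, in matrix form,
  Gamma_p phi = r_p,   with   (Gamma_p)_{ij} = gamma(|i - j|),
                       (r_p)_i = gamma(i),   i,j = 1..p.
Substitute the sample gammas (Toeplitz matrix and right-hand side of size 1):
  Gamma_p = [[4.0847]]
  r_p     = [0.5882]
With p = 1 this is the single equation gamma(0) phi_1 = gamma(1):
  phi_hat_1 = gamma(1) / gamma(0) = 0.5882 / 4.0847 = 0.1440.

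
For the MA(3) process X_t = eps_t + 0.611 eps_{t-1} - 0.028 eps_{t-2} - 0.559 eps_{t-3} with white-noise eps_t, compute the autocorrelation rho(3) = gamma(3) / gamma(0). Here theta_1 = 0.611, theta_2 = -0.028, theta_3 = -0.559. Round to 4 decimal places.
\rho(3) = -0.3314

For an MA(q) process with theta_0 = 1, the autocovariance is
  gamma(k) = sigma^2 * sum_{i=0..q-k} theta_i * theta_{i+k},
and rho(k) = gamma(k) / gamma(0). Sigma^2 cancels.
  numerator   = (1)*(-0.559) = -0.559.
  denominator = (1)^2 + (0.611)^2 + (-0.028)^2 + (-0.559)^2 = 1.686586.
  rho(3) = -0.559 / 1.686586 = -0.3314.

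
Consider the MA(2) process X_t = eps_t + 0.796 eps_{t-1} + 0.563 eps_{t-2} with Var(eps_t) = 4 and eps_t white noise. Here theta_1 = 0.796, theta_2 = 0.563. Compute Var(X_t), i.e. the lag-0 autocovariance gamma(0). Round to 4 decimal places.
\gamma(0) = 7.8023

For an MA(q) process X_t = eps_t + sum_i theta_i eps_{t-i} with
Var(eps_t) = sigma^2, the variance is
  gamma(0) = sigma^2 * (1 + sum_i theta_i^2).
  sum_i theta_i^2 = (0.796)^2 + (0.563)^2 = 0.633616 + 0.316969 = 0.950585.
  gamma(0) = 4 * (1 + 0.950585) = 4 * 1.950585 = 7.80234, which rounds to 7.8023.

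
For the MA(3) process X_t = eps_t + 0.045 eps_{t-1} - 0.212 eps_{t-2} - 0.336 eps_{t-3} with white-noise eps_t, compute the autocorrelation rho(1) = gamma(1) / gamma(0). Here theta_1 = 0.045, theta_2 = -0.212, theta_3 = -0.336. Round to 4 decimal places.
\rho(1) = 0.0920

For an MA(q) process with theta_0 = 1, the autocovariance is
  gamma(k) = sigma^2 * sum_{i=0..q-k} theta_i * theta_{i+k},
and rho(k) = gamma(k) / gamma(0). Sigma^2 cancels.
  numerator   = (1)*(0.045) + (0.045)*(-0.212) + (-0.212)*(-0.336) = 0.106692.
  denominator = (1)^2 + (0.045)^2 + (-0.212)^2 + (-0.336)^2 = 1.159865.
  rho(1) = 0.106692 / 1.159865 = 0.0920.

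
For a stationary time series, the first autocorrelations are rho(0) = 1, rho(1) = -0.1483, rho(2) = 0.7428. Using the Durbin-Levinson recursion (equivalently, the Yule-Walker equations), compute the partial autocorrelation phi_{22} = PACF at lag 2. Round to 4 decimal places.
\phi_{22} = 0.7370

The PACF at lag k is phi_{kk}, the last component of the solution
to the Yule-Walker system G_k phi = r_k where
  (G_k)_{ij} = rho(|i - j|), (r_k)_i = rho(i), i,j = 1..k.
Equivalently, Durbin-Levinson gives phi_{kk} iteratively:
  phi_{11} = rho(1)
  phi_{kk} = [rho(k) - sum_{j=1..k-1} phi_{k-1,j} rho(k-j)]
            / [1 - sum_{j=1..k-1} phi_{k-1,j} rho(j)],
  phi_{k,j} = phi_{k-1,j} - phi_{kk} phi_{k-1,k-j},  j = 1..k-1.
Step k = 1:
  phi_11 = rho(1) = -0.1483.
Step k = 2:
  phi_22 = [rho(2) - phi_11 rho(1)] / [1 - phi_11 rho(1)] = [0.7428 - (-0.1483)(-0.1483)] / [1 - (-0.1483)(-0.1483)]
         = 0.72080711 / 0.97800711 = 0.737.
Therefore phi_{22} = 0.7370.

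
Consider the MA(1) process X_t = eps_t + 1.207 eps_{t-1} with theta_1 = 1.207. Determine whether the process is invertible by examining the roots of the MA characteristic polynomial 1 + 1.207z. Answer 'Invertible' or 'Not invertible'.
\text{Not invertible}

The MA(q) characteristic polynomial is P(z) = 1 + 1.207z.
Invertibility requires all roots to lie outside the unit circle, i.e. |z| > 1 for every root.
This is linear in z: 1 + (1.207) z = 0  =>  z = -1/(1.207) = -0.8285,  |z| = 0.8285.
Moduli of all roots: 0.8285.
All moduli strictly greater than 1? No.
Verdict: Not invertible.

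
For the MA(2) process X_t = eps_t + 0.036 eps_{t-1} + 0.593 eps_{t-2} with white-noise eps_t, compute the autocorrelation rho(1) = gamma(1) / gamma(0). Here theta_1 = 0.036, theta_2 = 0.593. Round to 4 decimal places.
\rho(1) = 0.0424

For an MA(q) process with theta_0 = 1, the autocovariance is
  gamma(k) = sigma^2 * sum_{i=0..q-k} theta_i * theta_{i+k},
and rho(k) = gamma(k) / gamma(0). Sigma^2 cancels.
  numerator   = (1)*(0.036) + (0.036)*(0.593) = 0.057348.
  denominator = (1)^2 + (0.036)^2 + (0.593)^2 = 1.352945.
  rho(1) = 0.057348 / 1.352945 = 0.0424.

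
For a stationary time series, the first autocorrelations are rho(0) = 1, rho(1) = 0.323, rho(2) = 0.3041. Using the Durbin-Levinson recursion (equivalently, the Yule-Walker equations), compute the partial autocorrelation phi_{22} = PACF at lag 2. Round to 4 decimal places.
\phi_{22} = 0.2230

The PACF at lag k is phi_{kk}, the last component of the solution
to the Yule-Walker system G_k phi = r_k where
  (G_k)_{ij} = rho(|i - j|), (r_k)_i = rho(i), i,j = 1..k.
Equivalently, Durbin-Levinson gives phi_{kk} iteratively:
  phi_{11} = rho(1)
  phi_{kk} = [rho(k) - sum_{j=1..k-1} phi_{k-1,j} rho(k-j)]
            / [1 - sum_{j=1..k-1} phi_{k-1,j} rho(j)],
  phi_{k,j} = phi_{k-1,j} - phi_{kk} phi_{k-1,k-j},  j = 1..k-1.
Step k = 1:
  phi_11 = rho(1) = 0.323.
Step k = 2:
  phi_22 = [rho(2) - phi_11 rho(1)] / [1 - phi_11 rho(1)] = [0.3041 - (0.323)(0.323)] / [1 - (0.323)(0.323)]
         = 0.199771 / 0.895671 = 0.223.
Therefore phi_{22} = 0.2230.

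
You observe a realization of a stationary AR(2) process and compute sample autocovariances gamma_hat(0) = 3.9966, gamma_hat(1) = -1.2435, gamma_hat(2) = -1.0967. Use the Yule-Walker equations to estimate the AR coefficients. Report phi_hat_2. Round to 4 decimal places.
\hat\phi_{2} = -0.4110

The Yule-Walker equations for an AR(p) process read, in matrix form,
  Gamma_p phi = r_p,   with   (Gamma_p)_{ij} = gamma(|i - j|),
                       (r_p)_i = gamma(i),   i,j = 1..p.
Substitute the sample gammas (Toeplitz matrix and right-hand side of size 2):
  Gamma_p = [[3.9966, -1.2435], [-1.2435, 3.9966]]
  r_p     = [-1.2435, -1.0967]
Written out:
  3.9966 phi_1 - 1.2435 phi_2 = -1.2435
  -1.2435 phi_1 + 3.9966 phi_2 = -1.0967
Solve by Cramer's rule:
  det = gamma(0)^2 - gamma(1)^2 = (3.9966)^2 - (-1.2435)^2 = 15.97281156 - 1.54629225 = 14.42651931
  phi_hat_1 = [gamma(1) gamma(0) - gamma(1) gamma(2)] / det = [(-1.2435)(3.9966) - (-1.2435)(-1.0967)] / 14.42651931 = -6.33351855 / 14.42651931 = -0.439
  phi_hat_2 = [gamma(0) gamma(2) - gamma(1)^2] / det = [(3.9966)(-1.0967) - (-1.2435)^2] / 14.42651931 = -5.92936347 / 14.42651931 = -0.411
So phi_hat = [-0.4390, -0.4110].
Therefore phi_hat_2 = -0.4110.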